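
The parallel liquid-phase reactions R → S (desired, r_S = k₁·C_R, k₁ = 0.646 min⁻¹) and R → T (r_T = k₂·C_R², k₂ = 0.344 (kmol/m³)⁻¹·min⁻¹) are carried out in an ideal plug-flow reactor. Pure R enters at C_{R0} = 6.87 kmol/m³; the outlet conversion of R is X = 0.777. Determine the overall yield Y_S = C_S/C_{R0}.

0.258

C_R = C_{R0}(1−X) = 1.532 kmol/m³.
Along a PFR/batch, dC_S/dC_R = −r_S/(r_S+r_T) = −k₁/(k₁+k₂·C_R).
Integrating from C_{R0} to C_R: C_S = (0.646/0.344)·ln[(0.646+0.344·6.87)/(0.646+0.344·1.53)] = 1.878·ln(3.009/1.173) = 1.769 kmol/m³.
Y_S = C_S/C_{R0} = 1.769/6.87 = 0.258.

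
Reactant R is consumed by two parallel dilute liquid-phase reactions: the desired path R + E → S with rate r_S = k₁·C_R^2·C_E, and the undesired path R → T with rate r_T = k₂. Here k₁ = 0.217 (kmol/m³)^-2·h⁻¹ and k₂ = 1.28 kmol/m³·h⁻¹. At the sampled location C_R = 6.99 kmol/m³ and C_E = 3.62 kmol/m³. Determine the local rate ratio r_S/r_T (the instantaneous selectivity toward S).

30.0

S_{S/T} = r_S/r_T = (k₁·C_R^2·C_E)/(k₂) = (k₁/k₂)·C_R^2·C_E.
= (0.217×6.990^2×3.620) / (1.28) = 38.38/1.280 = 30.0.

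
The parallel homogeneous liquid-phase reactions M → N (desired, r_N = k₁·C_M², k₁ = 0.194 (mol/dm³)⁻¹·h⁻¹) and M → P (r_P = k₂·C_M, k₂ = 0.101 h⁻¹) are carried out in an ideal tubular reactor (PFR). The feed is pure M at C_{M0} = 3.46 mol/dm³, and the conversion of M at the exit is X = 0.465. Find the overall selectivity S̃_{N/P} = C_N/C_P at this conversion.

4.97

C_M = C_{M0}(1−X) = 1.851 mol/dm³.
Along a PFR/batch, dC_P/dC_M = −r_P/(r_N+r_P) = −k₂/(k₂+k₁·C_M).
Integrating from C_{M0} to C_M: C_P = (0.101/0.194)·ln[(0.101+0.194·3.46)/(0.101+0.194·1.85)] = 0.5206·ln(0.7722/0.4601) = 0.2696 mol/dm³.
Then C_N = (C_{M0}−C_M) − C_P = 1.609 − 0.2696 = 1.339 mol/dm³.
S̃_{N/P} = C_N/C_P = 1.339/0.2696 = 4.97.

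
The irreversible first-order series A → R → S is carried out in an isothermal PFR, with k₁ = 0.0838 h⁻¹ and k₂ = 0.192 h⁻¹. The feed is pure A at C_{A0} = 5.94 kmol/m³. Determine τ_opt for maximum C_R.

Setting dC_R/dτ = 0 gives τ_opt = ln(k₂/k₁)/(k₂−k₁).
= ln(0.192/0.0838)/(0.192−0.0838) = ln(2.291)/0.1082 = 0.8291/0.1082 = 7.66 h.

7.66 h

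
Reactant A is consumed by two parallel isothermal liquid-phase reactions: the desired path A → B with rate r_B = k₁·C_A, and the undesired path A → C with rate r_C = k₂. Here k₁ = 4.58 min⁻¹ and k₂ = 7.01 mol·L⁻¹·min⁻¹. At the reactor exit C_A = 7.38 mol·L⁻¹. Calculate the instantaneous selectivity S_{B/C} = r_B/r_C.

S_{B/C} = r_B/r_C = (k₁·C_A)/(k₂) = (k₁/k₂)·C_A.
= (4.58×7.380) / (7.01) = 33.80/7.010 = 4.82.
Since the desired path is higher order in A, keeping C_A high (PFR or concentrated feed) favours B.

4.82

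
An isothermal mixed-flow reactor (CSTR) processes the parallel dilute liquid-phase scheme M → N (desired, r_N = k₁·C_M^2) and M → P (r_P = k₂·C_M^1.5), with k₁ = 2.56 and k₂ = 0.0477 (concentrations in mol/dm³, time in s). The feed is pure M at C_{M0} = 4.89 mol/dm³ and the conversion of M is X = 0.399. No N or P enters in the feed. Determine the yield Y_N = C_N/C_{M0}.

0.395

Exit C_M = C_{M0}(1−X) = 4.89×0.601 = 2.939 mol/dm³.
In a CSTR the entire volume is at exit conditions, so r_N = 2.56×2.939^2 = 22.11 and r_P = 0.0477×2.939^1.5 = 0.2403.
Fraction of consumed M going to N: r_N/(r_N+r_P) = 0.9892.
C_N = 0.9892·C_{M0}·X = 0.9892×4.89×0.399 = 1.93 mol/dm³; Y_N = C_N/C_{M0} = 0.395.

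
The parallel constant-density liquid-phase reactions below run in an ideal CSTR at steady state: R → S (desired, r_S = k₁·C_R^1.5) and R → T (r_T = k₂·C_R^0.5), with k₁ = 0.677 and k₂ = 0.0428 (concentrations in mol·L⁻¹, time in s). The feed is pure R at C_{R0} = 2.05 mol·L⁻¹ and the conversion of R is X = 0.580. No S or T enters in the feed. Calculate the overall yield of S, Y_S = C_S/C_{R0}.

0.540

Exit C_R = C_{R0}(1−X) = 2.05×0.420 = 0.8610 mol·L⁻¹.
A CSTR operates uniformly at the exit composition, giving r_S = 0.5409 and r_T = 0.03971 (each k·C_R^n at C_R = 0.8610).
Fraction of consumed R going to S: r_S/(r_S+r_T) = 0.9316.
C_S = 0.9316·C_{R0}·X = 0.9316×2.05×0.580 = 1.11 mol·L⁻¹; Y_S = C_S/C_{R0} = 0.540.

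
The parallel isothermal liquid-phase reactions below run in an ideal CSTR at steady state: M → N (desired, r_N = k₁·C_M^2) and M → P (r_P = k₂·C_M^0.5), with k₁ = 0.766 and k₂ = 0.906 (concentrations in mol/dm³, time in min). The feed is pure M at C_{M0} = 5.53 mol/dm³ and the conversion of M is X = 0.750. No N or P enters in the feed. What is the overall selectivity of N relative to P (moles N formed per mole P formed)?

Exit C_M = C_{M0}(1−X) = 5.53×0.250 = 1.383 mol/dm³.
Rates in a CSTR are evaluated at the outlet concentration: r_N = 0.766×1.383^2 = 1.464, r_P = 0.906×1.383^0.5 = 1.065.
Overall selectivity = C_N/C_P = r_Nτ/(r_Pτ) = r_N/r_P = 1.37.

1.37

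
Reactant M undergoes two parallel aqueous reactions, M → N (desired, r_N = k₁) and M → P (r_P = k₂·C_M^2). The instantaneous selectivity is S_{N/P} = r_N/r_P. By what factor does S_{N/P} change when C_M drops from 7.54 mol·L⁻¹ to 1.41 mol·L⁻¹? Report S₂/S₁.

28.6

S_{N/P} = (k₁/k₂)·C_M^-2, so S₂/S₁ = (C_{M,2}/C_{M,1})^-2.
= (1.41/7.54)^(-2) = (0.1870)^(-2) = 28.6.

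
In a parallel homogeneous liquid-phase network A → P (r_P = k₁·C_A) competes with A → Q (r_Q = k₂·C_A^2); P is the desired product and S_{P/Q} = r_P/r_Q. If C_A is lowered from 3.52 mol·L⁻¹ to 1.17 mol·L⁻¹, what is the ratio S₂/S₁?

S_{P/Q} = (k₁/k₂)·C_A⁻¹, so S₂/S₁ = (C_{A,2}/C_{A,1})⁻¹.
= 3.52/1.17 = 3.01.
Selectivity toward P rises as C_A falls — low-concentration operation is favoured.

3.01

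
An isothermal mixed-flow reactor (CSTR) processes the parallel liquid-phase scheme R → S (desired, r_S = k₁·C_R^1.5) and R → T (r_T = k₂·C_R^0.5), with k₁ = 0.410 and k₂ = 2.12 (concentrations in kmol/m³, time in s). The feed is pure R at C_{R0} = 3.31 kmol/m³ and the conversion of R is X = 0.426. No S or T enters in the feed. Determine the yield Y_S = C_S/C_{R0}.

0.114

Exit C_R = C_{R0}(1−X) = 3.31×0.574 = 1.900 kmol/m³.
A CSTR operates uniformly at the exit composition, giving r_S = 1.074 and r_T = 2.922 (each k·C_R^n at C_R = 1.900).
Fraction of consumed R going to S: r_S/(r_S+r_T) = 0.2687.
C_S = 0.2687·C_{R0}·X = 0.2687×3.31×0.426 = 0.379 kmol/m³; Y_S = C_S/C_{R0} = 0.114.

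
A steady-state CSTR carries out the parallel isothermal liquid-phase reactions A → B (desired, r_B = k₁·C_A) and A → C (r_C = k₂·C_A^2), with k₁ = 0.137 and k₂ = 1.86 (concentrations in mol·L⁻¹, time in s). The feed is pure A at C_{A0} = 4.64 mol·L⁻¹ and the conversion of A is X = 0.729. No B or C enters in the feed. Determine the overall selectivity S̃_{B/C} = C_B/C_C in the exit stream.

Exit C_A = C_{A0}(1−X) = 4.64×0.271 = 1.257 mol·L⁻¹.
Rates in a CSTR are evaluated at the outlet concentration: r_B = 0.137×1.257 = 0.1723, r_C = 1.86×1.257^2 = 2.941.
Overall selectivity = C_B/C_C = r_Bτ/(r_Cτ) = r_B/r_C = 0.0586.

0.0586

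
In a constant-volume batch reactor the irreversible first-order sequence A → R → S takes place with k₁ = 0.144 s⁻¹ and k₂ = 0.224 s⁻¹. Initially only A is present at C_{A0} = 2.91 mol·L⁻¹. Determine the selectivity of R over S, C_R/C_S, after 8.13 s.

0.631

Solving the coupled first-order balances gives C_R(t) = [k₁/(k₂−k₁)]·C_{A0}·(e^(−k₁t) − e^(−k₂t)).
e^(−k₁t) = e^(−0.144×8.13) = e^(−1.171) = 0.3101; e^(−k₂t) = e^(−1.821) = 0.1618.
C_R = 0.144×2.91/(0.224−0.144) × (0.3101−0.1618) = 5.238×0.1483 = 0.7768 mol·L⁻¹.
C_A = C_{A0}e^(−k₁t) = 0.9025 mol·L⁻¹, so C_S = C_{A0}−C_A−C_R = 1.231 mol·L⁻¹; C_R/C_S = 0.631.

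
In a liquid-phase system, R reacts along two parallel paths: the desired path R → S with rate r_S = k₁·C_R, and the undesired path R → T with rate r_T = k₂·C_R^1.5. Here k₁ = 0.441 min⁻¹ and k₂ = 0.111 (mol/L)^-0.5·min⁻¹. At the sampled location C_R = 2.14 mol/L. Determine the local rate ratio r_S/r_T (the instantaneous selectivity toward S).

2.72

S_{S/T} = r_S/r_T = (k₁·C_R)/(k₂·C_R^1.5) = (k₁/k₂)·C_R^-0.5.
= (0.441×2.140) / (0.111×2.140^1.5) = 0.9437/0.3475 = 2.72.
The undesired path is higher order in R, so low C_R (CSTR or dilute feed) favours S.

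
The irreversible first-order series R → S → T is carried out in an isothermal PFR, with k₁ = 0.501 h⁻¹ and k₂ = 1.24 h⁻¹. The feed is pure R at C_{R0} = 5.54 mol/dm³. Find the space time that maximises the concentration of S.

1.23 h

The intermediate peaks when r₁ = r₂, i.e. k₁e^(−k₁τ) = k₂e^(−k₂τ), giving τ_opt = ln(k₂/k₁)/(k₂−k₁).
= ln(1.24/0.501)/(1.24−0.501) = ln(2.475)/0.7390 = 0.9063/0.7390 = 1.23 h.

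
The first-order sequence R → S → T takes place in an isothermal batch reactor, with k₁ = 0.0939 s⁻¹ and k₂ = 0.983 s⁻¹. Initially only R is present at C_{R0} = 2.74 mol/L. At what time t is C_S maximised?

2.64 s

The intermediate peaks when r₁ = r₂, i.e. k₁e^(−k₁t) = k₂e^(−k₂t), giving t_opt = ln(k₂/k₁)/(k₂−k₁).
= ln(0.983/0.0939)/(0.983−0.0939) = ln(10.47)/0.8891 = 2.348/0.8891 = 2.64 s.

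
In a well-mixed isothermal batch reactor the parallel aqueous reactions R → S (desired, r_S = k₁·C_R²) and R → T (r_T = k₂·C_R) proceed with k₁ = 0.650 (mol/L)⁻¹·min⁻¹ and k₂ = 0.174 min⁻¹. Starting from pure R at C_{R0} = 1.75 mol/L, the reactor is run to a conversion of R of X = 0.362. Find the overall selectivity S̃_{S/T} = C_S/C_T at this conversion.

5.28

C_R = C_{R0}(1−X) = 1.117 mol/L.
Along a PFR/batch, dC_T/dC_R = −r_T/(r_S+r_T) = −k₂/(k₂+k₁·C_R).
Integrating from C_{R0} to C_R: C_T = (0.174/0.650)·ln[(0.174+0.650·1.75)/(0.174+0.650·1.12)] = 0.2677·ln(1.311/0.8997) = 0.1009 mol/L.
Then C_S = (C_{R0}−C_R) − C_T = 0.6335 − 0.1009 = 0.5326 mol/L.
S̃_{S/T} = C_S/C_T = 0.5326/0.1009 = 5.28.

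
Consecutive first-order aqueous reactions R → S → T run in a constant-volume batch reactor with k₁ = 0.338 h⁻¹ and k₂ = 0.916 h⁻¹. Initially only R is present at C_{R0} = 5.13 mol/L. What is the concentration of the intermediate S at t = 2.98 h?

0.900 mol/L

The intermediate concentration in a first-order A→B→C sequence is C_S = k₁C_{R0}(e^(−k₁t) − e^(−k₂t))/(k₂−k₁).
e^(−k₁t) = e^(−0.338×2.98) = e^(−1.007) = 0.3652; e^(−k₂t) = e^(−2.730) = 0.06524.
C_S = 0.338×5.13/(0.916−0.338) × (0.3652−0.06524) = 3.000×0.3000 = 0.8999 mol/L.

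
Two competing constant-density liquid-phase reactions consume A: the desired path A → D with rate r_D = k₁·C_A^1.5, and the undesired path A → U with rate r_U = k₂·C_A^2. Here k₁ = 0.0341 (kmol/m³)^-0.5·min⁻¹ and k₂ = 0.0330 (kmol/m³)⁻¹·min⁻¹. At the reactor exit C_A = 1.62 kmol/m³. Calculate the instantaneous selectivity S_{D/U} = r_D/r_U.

S_{D/U} = r_D/r_U = (k₁·C_A^1.5)/(k₂·C_A^2) = (k₁/k₂)·C_A^-0.5.
= (0.0341×1.620^1.5) / (0.0330×1.620^2) = 0.07031/0.08661 = 0.812.

0.812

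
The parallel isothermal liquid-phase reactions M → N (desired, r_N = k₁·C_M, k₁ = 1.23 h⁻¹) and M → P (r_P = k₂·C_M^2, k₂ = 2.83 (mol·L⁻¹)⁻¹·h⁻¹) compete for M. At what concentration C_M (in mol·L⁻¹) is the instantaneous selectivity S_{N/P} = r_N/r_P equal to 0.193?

S_{N/P} = (k₁/k₂)·C_M⁻¹ ⇒ C_M = (S·k₂/k₁)^(-1).
= (0.193×2.83/1.23)^(-1) = (0.4441)^(-1) = 2.25 mol·L⁻¹.

2.25 mol·L⁻¹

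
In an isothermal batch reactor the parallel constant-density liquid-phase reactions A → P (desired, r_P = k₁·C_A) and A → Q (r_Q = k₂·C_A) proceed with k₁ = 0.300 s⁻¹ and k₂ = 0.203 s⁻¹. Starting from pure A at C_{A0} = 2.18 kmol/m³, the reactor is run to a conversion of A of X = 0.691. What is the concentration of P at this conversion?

0.898 kmol/m³

C_A = C_{A0}(1−X) = 0.6736 kmol/m³.
Both paths are first order in A, so the instantaneous fraction to P is constant: dC_P/d(−C_A) = k₁/(k₁+k₂) = 0.5964.
C_P = 0.5964·(C_{A0}−C_A) = 0.5964×1.506 = 0.898 kmol/m³.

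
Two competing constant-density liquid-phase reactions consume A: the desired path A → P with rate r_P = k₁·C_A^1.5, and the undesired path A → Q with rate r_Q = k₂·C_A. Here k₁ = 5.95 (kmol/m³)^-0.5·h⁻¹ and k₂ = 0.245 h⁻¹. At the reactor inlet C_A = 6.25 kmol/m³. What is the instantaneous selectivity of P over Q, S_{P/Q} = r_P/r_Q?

S_{P/Q} = r_P/r_Q = (k₁·C_A^1.5)/(k₂·C_A) = (k₁/k₂)·C_A^0.5.
= (5.95×6.250^1.5) / (0.245×6.250) = 92.97/1.531 = 60.7.
Since the desired path is higher order in A, keeping C_A high (PFR or concentrated feed) favours P.

60.7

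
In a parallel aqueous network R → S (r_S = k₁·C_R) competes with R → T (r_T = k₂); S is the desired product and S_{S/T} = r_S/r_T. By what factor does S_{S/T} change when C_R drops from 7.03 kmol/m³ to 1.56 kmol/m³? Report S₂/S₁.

S_{S/T} = (k₁/k₂)·C_R, so S₂/S₁ = (C_{R,2}/C_{R,1}).
= 1.56/7.03 = 0.222.
Selectivity toward S falls as C_R falls — high-concentration operation is favoured.

0.222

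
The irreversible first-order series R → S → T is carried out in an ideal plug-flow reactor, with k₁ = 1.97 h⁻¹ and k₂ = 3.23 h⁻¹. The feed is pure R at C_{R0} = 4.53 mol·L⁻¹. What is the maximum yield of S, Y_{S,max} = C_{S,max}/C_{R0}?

0.282

At the optimum, C_{S,max}/C_{R0} = (k₁/k₂)^[k₂/(k₂−k₁)].
= (1.97/3.23)^(3.23/(3.23−1.97)) = (0.6099)^(2.563) = 0.2815.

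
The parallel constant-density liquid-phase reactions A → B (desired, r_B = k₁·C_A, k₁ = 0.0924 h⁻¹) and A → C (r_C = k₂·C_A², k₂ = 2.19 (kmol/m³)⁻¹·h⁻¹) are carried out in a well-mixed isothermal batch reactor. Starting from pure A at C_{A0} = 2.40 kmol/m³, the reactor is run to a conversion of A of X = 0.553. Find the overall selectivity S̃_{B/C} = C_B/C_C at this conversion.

C_A = C_{A0}(1−X) = 1.073 kmol/m³.
Along a PFR/batch, dC_B/dC_A = −r_B/(r_B+r_C) = −k₁/(k₁+k₂·C_A).
Integrating from C_{A0} to C_A: C_B = (0.0924/2.19)·ln[(0.0924+2.19·2.40)/(0.0924+2.19·1.07)] = 0.04219·ln(5.348/2.442) = 0.03308 kmol/m³.
C_C = (C_{A0}−C_A)−C_B = 1.294 kmol/m³; S̃_{B/C} = 0.03308/1.294 = 0.0256.

0.0256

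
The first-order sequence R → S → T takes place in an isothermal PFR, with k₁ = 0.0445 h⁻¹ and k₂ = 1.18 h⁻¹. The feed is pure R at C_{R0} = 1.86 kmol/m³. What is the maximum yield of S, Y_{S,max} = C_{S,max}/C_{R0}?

Evaluating C_S at τ_opt = ln(k₂/k₁)/(k₂−k₁) gives C_{S,max}/C_{R0} = (k₁/k₂)^[k₂/(k₂−k₁)].
= (0.0445/1.18)^(1.18/(1.18−0.0445)) = (0.03771)^(1.039) = 0.03317.

0.0332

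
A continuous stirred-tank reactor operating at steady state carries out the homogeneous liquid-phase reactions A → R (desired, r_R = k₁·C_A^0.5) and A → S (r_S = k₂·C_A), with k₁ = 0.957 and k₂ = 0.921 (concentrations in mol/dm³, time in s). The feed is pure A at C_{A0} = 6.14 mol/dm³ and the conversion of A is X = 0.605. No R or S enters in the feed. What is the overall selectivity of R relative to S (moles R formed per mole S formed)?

0.667

Exit C_A = C_{A0}(1−X) = 6.14×0.395 = 2.425 mol/dm³.
Rates in a CSTR are evaluated at the outlet concentration: r_R = 0.957×2.425^0.5 = 1.490, r_S = 0.921×2.425 = 2.234.
Overall selectivity = C_R/C_S = r_Rτ/(r_Sτ) = r_R/r_S = 0.667.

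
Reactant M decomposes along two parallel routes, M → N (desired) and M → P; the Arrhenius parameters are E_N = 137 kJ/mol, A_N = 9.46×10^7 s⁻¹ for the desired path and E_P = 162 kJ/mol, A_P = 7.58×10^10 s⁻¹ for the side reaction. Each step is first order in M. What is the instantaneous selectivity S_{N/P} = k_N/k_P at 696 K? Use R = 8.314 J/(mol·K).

Since both paths have the same order in M, the concentration cancels and S_{N/P} = k_N/k_P = (A_N/A_P)·exp[(E_P−E_N)/(RT)].
(E_P−E_N)/(RT) = (162−137)×10³/(8.314×696) = 25000/5787 = 4.320.
k_N/k_P = (9.46×10^7/7.58×10^10)·exp(4.320) = 0.001248 × 75.22 = 0.0939.
Since E_N < E_P, lowering the temperature improves selectivity toward N.

0.0939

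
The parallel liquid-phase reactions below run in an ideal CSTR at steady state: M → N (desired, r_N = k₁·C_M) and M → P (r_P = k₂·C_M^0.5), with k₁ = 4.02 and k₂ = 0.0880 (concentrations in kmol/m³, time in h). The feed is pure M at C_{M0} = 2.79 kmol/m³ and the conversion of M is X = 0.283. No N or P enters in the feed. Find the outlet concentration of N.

0.778 kmol/m³

Exit C_M = C_{M0}(1−X) = 2.79×0.717 = 2.000 kmol/m³.
A CSTR operates uniformly at the exit composition, giving r_N = 8.042 and r_P = 0.1245 (each k·C_M^n at C_M = 2.000).
Fraction of consumed M going to N: r_N/(r_N+r_P) = 0.9848.
C_N = 0.9848·C_{M0}·X = 0.9848×2.79×0.283 = 0.778 kmol/m³.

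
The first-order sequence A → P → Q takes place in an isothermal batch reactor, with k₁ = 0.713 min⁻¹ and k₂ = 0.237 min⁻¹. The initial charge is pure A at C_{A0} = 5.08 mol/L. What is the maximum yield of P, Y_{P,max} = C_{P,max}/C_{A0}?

0.578

For a first-order series the maximum intermediate yield is C_{P,max}/C_{A0} = (k₁/k₂)^[k₂/(k₂−k₁)].
= (0.713/0.237)^(0.237/(0.237−0.713)) = (3.008)^(-0.4979) = 0.5779.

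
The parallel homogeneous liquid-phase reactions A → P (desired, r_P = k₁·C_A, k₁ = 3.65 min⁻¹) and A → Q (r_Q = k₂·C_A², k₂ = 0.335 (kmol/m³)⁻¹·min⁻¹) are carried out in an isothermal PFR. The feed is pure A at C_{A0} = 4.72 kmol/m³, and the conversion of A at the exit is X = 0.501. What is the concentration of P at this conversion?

1.79 kmol/m³

C_A = C_{A0}(1−X) = 2.355 kmol/m³.
Along a PFR/batch, dC_P/dC_A = −r_P/(r_P+r_Q) = −k₁/(k₁+k₂·C_A).
Integrating from C_{A0} to C_A: C_P = (3.65/0.335)·ln[(3.65+0.335·4.72)/(3.65+0.335·2.36)] = 10.90·ln(5.231/4.439) = 1.789 kmol/m³.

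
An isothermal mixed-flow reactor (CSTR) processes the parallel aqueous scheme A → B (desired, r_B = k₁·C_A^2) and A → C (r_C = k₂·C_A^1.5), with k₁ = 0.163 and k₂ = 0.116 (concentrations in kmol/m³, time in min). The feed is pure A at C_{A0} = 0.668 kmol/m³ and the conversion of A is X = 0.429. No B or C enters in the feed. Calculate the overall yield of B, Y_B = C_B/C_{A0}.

Exit C_A = C_{A0}(1−X) = 0.668×0.571 = 0.3814 kmol/m³.
In a CSTR the entire volume is at exit conditions, so r_B = 0.163×0.3814^2 = 0.02371 and r_C = 0.116×0.3814^1.5 = 0.02733.
Fraction of consumed A going to B: r_B/(r_B+r_C) = 0.4646.
C_B = 0.4646·C_{A0}·X = 0.4646×0.668×0.429 = 0.133 kmol/m³; Y_B = C_B/C_{A0} = 0.199.

0.199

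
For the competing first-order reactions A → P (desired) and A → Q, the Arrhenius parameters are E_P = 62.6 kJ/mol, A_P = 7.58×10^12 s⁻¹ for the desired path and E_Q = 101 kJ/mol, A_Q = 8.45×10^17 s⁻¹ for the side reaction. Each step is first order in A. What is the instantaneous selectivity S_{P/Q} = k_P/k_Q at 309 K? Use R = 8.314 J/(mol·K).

With equal orders, S_{P/Q} = k_P/k_Q = (A_P/A_Q)·exp[(E_Q−E_P)/(RT)].
(E_Q−E_P)/(RT) = (101−62.6)×10³/(8.314×309) = 38400/2569 = 14.95.
k_P/k_Q = (7.58×10^12/8.45×10^17)·exp(14.95) = 8.970×10^-6 × 3.101×10^6 = 27.8.

27.8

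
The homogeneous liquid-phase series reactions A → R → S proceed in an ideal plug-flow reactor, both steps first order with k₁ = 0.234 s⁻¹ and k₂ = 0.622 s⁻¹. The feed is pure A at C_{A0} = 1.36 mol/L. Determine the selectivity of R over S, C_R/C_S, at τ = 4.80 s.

The intermediate concentration in a first-order A→B→C sequence is C_R = k₁C_{A0}(e^(−k₁τ) − e^(−k₂τ))/(k₂−k₁).
e^(−k₁τ) = e^(−0.234×4.80) = e^(−1.123) = 0.3252; e^(−k₂τ) = e^(−2.986) = 0.05051.
C_R = 0.234×1.36/(0.622−0.234) × (0.3252−0.05051) = 0.8202×0.2747 = 0.2253 mol/L.
C_A = C_{A0}e^(−k₁τ) = 0.4423 mol/L, so C_S = C_{A0}−C_A−C_R = 0.6923 mol/L; C_R/C_S = 0.325.

0.325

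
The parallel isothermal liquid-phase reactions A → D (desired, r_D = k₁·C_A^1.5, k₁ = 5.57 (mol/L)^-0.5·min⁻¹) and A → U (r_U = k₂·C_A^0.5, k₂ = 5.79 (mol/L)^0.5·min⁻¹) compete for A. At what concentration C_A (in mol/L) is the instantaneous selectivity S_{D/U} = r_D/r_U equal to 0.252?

0.262 mol/L

S_{D/U} = (k₁/k₂)·C_A ⇒ C_A = S·k₂/k₁.
= 0.252×5.79/5.57 = 0.262 mol/L.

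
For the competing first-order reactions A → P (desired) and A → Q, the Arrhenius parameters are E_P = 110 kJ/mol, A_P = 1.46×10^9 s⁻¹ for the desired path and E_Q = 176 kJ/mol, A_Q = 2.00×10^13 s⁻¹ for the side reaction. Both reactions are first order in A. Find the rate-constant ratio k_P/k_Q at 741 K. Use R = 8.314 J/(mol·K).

3.28

With equal orders, S_{P/Q} = k_P/k_Q = (A_P/A_Q)·exp[(E_Q−E_P)/(RT)].
(E_Q−E_P)/(RT) = (176−110)×10³/(8.314×741) = 66000/6161 = 10.71.
k_P/k_Q = (1.46×10^9/2.00×10^13)·exp(10.71) = 7.300×10^-5 × 44941 = 3.28.
Since E_P < E_Q, lowering the temperature improves selectivity toward P.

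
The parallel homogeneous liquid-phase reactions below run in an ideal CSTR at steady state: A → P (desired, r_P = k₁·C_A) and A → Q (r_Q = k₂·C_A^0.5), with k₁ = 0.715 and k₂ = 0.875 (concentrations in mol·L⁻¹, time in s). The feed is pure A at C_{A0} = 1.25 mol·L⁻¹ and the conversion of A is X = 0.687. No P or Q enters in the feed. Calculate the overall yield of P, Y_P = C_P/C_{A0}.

0.232

Exit C_A = C_{A0}(1−X) = 1.25×0.313 = 0.3912 mol·L⁻¹.
A CSTR operates uniformly at the exit composition, giving r_P = 0.2797 and r_Q = 0.5473 (each k·C_A^n at C_A = 0.3912).
Fraction of consumed A going to P: r_P/(r_P+r_Q) = 0.3382.
C_P = 0.3382·C_{A0}·X = 0.3382×1.25×0.687 = 0.290 mol·L⁻¹; Y_P = C_P/C_{A0} = 0.232.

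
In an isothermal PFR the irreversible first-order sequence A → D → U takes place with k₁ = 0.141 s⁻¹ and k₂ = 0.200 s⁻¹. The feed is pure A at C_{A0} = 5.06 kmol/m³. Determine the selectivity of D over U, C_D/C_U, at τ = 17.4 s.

0.169

For first-order series with pure A initially, C_D(τ) = k₁C_{A0}/(k₂−k₁)·(e^(−k₁τ) − e^(−k₂τ)).
e^(−k₁τ) = e^(−0.141×17.4) = e^(−2.453) = 0.08600; e^(−k₂τ) = e^(−3.480) = 0.03081.
C_D = 0.141×5.06/(0.200−0.141) × (0.08600−0.03081) = 12.09×0.05519 = 0.6674 kmol/m³.
C_A = C_{A0}e^(−k₁τ) = 0.4352 kmol/m³, so C_U = C_{A0}−C_A−C_D = 3.957 kmol/m³; C_D/C_U = 0.169.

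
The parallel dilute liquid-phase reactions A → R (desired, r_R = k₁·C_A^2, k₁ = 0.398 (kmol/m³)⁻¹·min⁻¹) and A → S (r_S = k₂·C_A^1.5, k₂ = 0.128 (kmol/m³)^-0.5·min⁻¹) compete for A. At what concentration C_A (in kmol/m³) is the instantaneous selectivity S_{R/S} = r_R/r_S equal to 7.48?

S_{R/S} = (k₁/k₂)·C_A^0.5 ⇒ C_A = (S·k₂/k₁)^(2).
= (7.48×0.128/0.398)^(2) = (2.406)^(2) = 5.79 kmol/m³.

5.79 kmol/m³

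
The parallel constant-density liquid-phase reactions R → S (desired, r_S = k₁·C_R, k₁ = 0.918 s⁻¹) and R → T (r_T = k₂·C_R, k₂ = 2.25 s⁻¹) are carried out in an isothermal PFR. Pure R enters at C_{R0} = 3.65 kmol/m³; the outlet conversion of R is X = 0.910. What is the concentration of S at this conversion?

C_R = C_{R0}(1−X) = 0.3285 kmol/m³.
Both paths are first order in R, so the instantaneous fraction to S is constant: dC_S/d(−C_R) = k₁/(k₁+k₂) = 0.2898.
C_S = 0.2898·(C_{R0}−C_R) = 0.2898×3.321 = 0.962 kmol/m³.

0.962 kmol/m³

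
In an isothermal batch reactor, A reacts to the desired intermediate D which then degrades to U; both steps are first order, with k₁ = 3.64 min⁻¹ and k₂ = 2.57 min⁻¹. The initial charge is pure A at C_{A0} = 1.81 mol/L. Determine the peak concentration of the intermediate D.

0.784 mol/L

For a first-order series the maximum intermediate yield is C_{D,max}/C_{A0} = (k₁/k₂)^[k₂/(k₂−k₁)].
= (3.64/2.57)^(2.57/(2.57−3.64)) = (1.416)^(-2.402) = 0.4334.
C_{D,max} = 0.4334×1.81 = 0.784 mol/L.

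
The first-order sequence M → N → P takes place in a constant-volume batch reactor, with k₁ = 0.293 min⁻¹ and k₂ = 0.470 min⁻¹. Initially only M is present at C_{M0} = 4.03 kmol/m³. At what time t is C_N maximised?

Setting dC_N/dt = 0 gives t_opt = ln(k₂/k₁)/(k₂−k₁).
= ln(0.470/0.293)/(0.470−0.293) = ln(1.604)/0.1770 = 0.4726/0.1770 = 2.67 min.

2.67 min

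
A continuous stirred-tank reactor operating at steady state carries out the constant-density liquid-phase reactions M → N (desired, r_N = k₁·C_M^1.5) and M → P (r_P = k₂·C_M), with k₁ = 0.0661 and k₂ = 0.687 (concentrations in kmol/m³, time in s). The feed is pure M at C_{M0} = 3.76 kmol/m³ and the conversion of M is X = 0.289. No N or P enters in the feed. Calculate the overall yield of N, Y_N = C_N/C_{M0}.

0.0393

Exit C_M = C_{M0}(1−X) = 3.76×0.711 = 2.673 kmol/m³.
In a CSTR the entire volume is at exit conditions, so r_N = 0.0661×2.673^1.5 = 0.2889 and r_P = 0.687×2.673 = 1.837.
Fraction of consumed M going to N: r_N/(r_N+r_P) = 0.1359.
C_N = 0.1359·C_{M0}·X = 0.1359×3.76×0.289 = 0.148 kmol/m³; Y_N = C_N/C_{M0} = 0.0393.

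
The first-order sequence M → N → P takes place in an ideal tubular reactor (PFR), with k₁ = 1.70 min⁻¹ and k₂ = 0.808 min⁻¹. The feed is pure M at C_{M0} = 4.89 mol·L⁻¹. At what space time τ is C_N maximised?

Setting dC_N/dτ = 0 gives τ_opt = ln(k₂/k₁)/(k₂−k₁).
= ln(0.808/1.70)/(0.808−1.70) = ln(0.4753)/-0.8920 = -0.7438/-0.8920 = 0.834 min.

0.834 min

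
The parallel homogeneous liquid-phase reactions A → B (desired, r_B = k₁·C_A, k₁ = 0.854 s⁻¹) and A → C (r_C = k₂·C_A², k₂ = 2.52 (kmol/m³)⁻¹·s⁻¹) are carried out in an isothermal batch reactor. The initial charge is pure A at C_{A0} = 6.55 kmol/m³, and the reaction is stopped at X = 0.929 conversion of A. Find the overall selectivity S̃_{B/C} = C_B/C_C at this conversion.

0.136

C_A = C_{A0}(1−X) = 0.4650 kmol/m³.
Along a PFR/batch, dC_B/dC_A = −r_B/(r_B+r_C) = −k₁/(k₁+k₂·C_A).
Integrating from C_{A0} to C_A: C_B = (0.854/2.52)·ln[(0.854+2.52·6.55)/(0.854+2.52·0.465)] = 0.3389·ln(17.36/2.026) = 0.7280 kmol/m³.
C_C = (C_{A0}−C_A)−C_B = 5.357 kmol/m³; S̃_{B/C} = 0.7280/5.357 = 0.136.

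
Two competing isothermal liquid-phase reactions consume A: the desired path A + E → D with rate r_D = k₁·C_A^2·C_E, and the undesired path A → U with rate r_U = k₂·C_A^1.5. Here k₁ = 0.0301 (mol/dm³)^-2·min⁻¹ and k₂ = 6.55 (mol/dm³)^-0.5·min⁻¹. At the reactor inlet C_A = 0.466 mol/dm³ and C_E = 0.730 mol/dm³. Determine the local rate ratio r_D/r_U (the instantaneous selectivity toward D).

0.00229

S_{D/U} = r_D/r_U = (k₁·C_A^2·C_E)/(k₂·C_A^1.5) = (k₁/k₂)·C_A^0.5·C_E.
= (0.0301×0.4660^2×0.7300) / (6.55×0.4660^1.5) = 0.004772/2.084 = 0.00229.
Since the desired path is higher order in A, keeping C_A high (PFR or concentrated feed) favours D.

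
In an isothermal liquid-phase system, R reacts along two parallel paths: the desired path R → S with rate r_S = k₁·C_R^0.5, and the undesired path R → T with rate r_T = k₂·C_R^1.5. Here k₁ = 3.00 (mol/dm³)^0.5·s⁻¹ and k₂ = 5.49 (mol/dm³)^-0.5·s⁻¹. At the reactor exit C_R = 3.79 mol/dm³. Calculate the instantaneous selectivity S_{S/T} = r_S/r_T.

S_{S/T} = r_S/r_T = (k₁·C_R^0.5)/(k₂·C_R^1.5) = (k₁/k₂)·C_R⁻¹.
= (3.00×3.790^0.5) / (5.49×3.790^1.5) = 5.840/40.51 = 0.144.
The undesired path is higher order in R, so low C_R (CSTR or dilute feed) favours S.

0.144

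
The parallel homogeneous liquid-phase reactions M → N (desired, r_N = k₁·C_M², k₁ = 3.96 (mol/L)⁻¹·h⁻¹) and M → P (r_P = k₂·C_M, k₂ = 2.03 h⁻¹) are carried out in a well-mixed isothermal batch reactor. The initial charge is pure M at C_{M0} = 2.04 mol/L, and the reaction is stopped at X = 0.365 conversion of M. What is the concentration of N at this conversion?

C_M = C_{M0}(1−X) = 1.295 mol/L.
Along a PFR/batch, dC_P/dC_M = −r_P/(r_N+r_P) = −k₂/(k₂+k₁·C_M).
Integrating from C_{M0} to C_M: C_P = (2.03/3.96)·ln[(2.03+3.96·2.04)/(2.03+3.96·1.30)] = 0.5126·ln(10.11/7.160) = 0.1768 mol/L.
Then C_N = (C_{M0}−C_M) − C_P = 0.7446 − 0.1768 = 0.5678 mol/L.

0.568 mol/L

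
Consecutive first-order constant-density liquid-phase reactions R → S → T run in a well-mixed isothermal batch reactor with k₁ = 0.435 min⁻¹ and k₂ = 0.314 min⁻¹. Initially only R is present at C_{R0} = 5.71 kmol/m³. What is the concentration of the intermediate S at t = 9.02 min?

The intermediate concentration in a first-order A→B→C sequence is C_S = k₁C_{R0}(e^(−k₁t) − e^(−k₂t))/(k₂−k₁).
e^(−k₁t) = e^(−0.435×9.02) = e^(−3.924) = 0.01977; e^(−k₂t) = e^(−2.832) = 0.05888.
C_S = 0.435×5.71/(0.314−0.435) × (0.01977−0.05888) = (-20.53)×(-0.03911) = 0.8029 kmol/m³.

0.803 kmol/m³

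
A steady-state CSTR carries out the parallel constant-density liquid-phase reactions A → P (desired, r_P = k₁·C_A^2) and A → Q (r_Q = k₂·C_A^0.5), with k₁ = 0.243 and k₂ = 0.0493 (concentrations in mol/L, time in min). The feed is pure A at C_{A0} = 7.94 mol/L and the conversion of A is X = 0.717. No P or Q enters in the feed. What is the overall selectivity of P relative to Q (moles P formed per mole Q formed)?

Exit C_A = C_{A0}(1−X) = 7.94×0.283 = 2.247 mol/L.
In a CSTR the entire volume is at exit conditions, so r_P = 0.243×2.247^2 = 1.227 and r_Q = 0.0493×2.247^0.5 = 0.07390.
Overall selectivity = C_P/C_Q = r_Pτ/(r_Qτ) = r_P/r_Q = 16.6.

16.6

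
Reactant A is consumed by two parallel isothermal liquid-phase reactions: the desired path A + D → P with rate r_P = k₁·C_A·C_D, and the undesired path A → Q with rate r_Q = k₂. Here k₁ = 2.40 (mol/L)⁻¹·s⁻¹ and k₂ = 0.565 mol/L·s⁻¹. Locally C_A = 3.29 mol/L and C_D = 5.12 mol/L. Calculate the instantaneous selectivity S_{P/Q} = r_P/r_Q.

S_{P/Q} = r_P/r_Q = (k₁·C_A·C_D)/(k₂) = (k₁/k₂)·C_A·C_D.
= (2.40×3.290×5.120) / (0.565) = 40.43/0.5650 = 71.6.

71.6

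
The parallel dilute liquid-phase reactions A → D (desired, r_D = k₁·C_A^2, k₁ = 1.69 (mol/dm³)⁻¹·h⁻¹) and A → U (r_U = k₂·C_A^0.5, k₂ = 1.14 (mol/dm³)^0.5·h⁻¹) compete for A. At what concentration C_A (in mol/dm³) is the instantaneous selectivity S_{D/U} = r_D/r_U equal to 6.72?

2.74 mol/dm³

S_{D/U} = (k₁/k₂)·C_A^1.5 ⇒ C_A = (S·k₂/k₁)^(1/1.5).
= (6.72×1.14/1.69)^(0.6667) = (4.533)^(0.6667) = 2.74 mol/dm³.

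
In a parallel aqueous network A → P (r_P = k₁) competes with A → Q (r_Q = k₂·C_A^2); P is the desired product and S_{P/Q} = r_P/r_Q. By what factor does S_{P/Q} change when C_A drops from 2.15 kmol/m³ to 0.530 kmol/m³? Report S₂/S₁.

16.5

S_{P/Q} = (k₁/k₂)·C_A^-2, so S₂/S₁ = (C_{A,2}/C_{A,1})^-2.
= (0.530/2.15)^(-2) = (0.2465)^(-2) = 16.5.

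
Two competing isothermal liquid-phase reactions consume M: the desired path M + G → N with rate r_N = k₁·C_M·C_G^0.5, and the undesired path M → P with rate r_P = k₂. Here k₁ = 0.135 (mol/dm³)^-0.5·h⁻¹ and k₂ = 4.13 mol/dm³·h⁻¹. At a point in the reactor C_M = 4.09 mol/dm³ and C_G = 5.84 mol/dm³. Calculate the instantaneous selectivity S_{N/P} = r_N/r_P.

S_{N/P} = r_N/r_P = (k₁·C_M·C_G^0.5)/(k₂) = (k₁/k₂)·C_M·C_G^0.5.
= (0.135×4.090×5.840^0.5) / (4.13) = 1.334/4.130 = 0.323.
Since the desired path is higher order in M, keeping C_M high (PFR or concentrated feed) favours N.

0.323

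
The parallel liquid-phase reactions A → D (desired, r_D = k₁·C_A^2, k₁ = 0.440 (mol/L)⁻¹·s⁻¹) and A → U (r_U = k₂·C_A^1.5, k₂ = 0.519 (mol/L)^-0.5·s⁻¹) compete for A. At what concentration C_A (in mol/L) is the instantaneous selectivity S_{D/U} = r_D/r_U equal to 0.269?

S_{D/U} = (k₁/k₂)·C_A^0.5 ⇒ C_A = (S·k₂/k₁)^(2).
= (0.269×0.519/0.440)^(2) = (0.3173)^(2) = 0.101 mol/L.

0.101 mol/L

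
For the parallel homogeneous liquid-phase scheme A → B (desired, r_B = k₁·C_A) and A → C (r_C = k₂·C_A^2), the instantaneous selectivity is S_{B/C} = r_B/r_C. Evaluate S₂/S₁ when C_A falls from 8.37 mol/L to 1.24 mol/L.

6.75

S_{B/C} = (k₁/k₂)·C_A⁻¹, so S₂/S₁ = (C_{A,2}/C_{A,1})⁻¹.
= 8.37/1.24 = 6.75.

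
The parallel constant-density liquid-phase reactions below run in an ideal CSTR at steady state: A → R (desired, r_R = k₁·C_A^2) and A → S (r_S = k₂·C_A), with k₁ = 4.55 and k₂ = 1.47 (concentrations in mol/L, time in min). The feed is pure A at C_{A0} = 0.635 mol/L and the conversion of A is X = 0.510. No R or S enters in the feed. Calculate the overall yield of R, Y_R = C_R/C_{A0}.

Exit C_A = C_{A0}(1−X) = 0.635×0.490 = 0.3111 mol/L.
A CSTR operates uniformly at the exit composition, giving r_R = 0.4405 and r_S = 0.4574 (each k·C_A^n at C_A = 0.3111).
Fraction of consumed A going to R: r_R/(r_R+r_S) = 0.4906.
C_R = 0.4906·C_{A0}·X = 0.4906×0.635×0.510 = 0.159 mol/L; Y_R = C_R/C_{A0} = 0.250.

0.250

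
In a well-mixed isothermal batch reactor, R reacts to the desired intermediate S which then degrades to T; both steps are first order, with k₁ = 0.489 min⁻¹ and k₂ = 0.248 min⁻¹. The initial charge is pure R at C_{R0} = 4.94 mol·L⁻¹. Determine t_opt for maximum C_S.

Setting dC_S/dt = 0 gives t_opt = ln(k₂/k₁)/(k₂−k₁).
= ln(0.248/0.489)/(0.248−0.489) = ln(0.5072)/-0.2410 = -0.6789/-0.2410 = 2.82 min.

2.82 min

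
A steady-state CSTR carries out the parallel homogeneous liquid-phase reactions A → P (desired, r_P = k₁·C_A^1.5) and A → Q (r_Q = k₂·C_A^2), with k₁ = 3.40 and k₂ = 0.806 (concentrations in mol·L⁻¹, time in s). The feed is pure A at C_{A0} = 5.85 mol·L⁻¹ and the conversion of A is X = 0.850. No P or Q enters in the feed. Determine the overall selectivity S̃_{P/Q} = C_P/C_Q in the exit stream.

4.50

Exit C_A = C_{A0}(1−X) = 5.85×0.150 = 0.8775 mol·L⁻¹.
A CSTR operates uniformly at the exit composition, giving r_P = 2.795 and r_Q = 0.6206 (each k·C_A^n at C_A = 0.8775).
Overall selectivity = C_P/C_Q = r_Pτ/(r_Qτ) = r_P/r_Q = 4.50.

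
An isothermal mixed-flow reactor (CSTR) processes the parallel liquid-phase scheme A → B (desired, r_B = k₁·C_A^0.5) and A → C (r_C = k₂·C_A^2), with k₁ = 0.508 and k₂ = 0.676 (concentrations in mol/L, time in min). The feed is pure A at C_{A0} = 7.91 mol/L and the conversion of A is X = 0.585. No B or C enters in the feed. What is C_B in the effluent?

Exit C_A = C_{A0}(1−X) = 7.91×0.415 = 3.283 mol/L.
A CSTR operates uniformly at the exit composition, giving r_B = 0.9204 and r_C = 7.284 (each k·C_A^n at C_A = 3.283).
Fraction of consumed A going to B: r_B/(r_B+r_C) = 0.1122.
C_B = 0.1122·C_{A0}·X = 0.1122×7.91×0.585 = 0.519 mol/L.

0.519 mol/L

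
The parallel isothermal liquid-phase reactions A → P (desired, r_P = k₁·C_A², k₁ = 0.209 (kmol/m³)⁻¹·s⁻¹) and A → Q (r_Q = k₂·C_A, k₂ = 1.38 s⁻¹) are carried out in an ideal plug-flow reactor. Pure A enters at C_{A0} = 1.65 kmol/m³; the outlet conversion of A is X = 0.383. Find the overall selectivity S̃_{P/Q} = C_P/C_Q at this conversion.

C_A = C_{A0}(1−X) = 1.018 kmol/m³.
Along a PFR/batch, dC_Q/dC_A = −r_Q/(r_P+r_Q) = −k₂/(k₂+k₁·C_A).
Integrating from C_{A0} to C_A: C_Q = (1.38/0.209)·ln[(1.38+0.209·1.65)/(1.38+0.209·1.02)] = 6.603·ln(1.725/1.593) = 0.5260 kmol/m³.
Then C_P = (C_{A0}−C_A) − C_Q = 0.6320 − 0.5260 = 0.1059 kmol/m³.
S̃_{P/Q} = C_P/C_Q = 0.1059/0.5260 = 0.201.

0.201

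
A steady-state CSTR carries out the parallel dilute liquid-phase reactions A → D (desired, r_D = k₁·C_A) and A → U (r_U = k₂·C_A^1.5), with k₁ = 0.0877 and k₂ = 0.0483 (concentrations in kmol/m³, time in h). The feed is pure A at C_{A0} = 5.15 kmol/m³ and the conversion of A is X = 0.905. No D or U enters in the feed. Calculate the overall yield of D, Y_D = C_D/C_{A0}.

0.653

Exit C_A = C_{A0}(1−X) = 5.15×0.0950 = 0.4892 kmol/m³.
A CSTR operates uniformly at the exit composition, giving r_D = 0.04291 and r_U = 0.01653 (each k·C_A^n at C_A = 0.4892).
Fraction of consumed A going to D: r_D/(r_D+r_U) = 0.7219.
C_D = 0.7219·C_{A0}·X = 0.7219×5.15×0.905 = 3.36 kmol/m³; Y_D = C_D/C_{A0} = 0.653.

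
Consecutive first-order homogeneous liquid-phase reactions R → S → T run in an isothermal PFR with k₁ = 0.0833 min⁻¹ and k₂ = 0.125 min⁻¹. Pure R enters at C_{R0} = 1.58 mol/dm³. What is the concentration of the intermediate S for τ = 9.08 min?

0.467 mol/dm³

The intermediate concentration in a first-order A→B→C sequence is C_S = k₁C_{R0}(e^(−k₁τ) − e^(−k₂τ))/(k₂−k₁).
e^(−k₁τ) = e^(−0.0833×9.08) = e^(−0.7564) = 0.4694; e^(−k₂τ) = e^(−1.135) = 0.3214.
C_S = 0.0833×1.58/(0.125−0.0833) × (0.4694−0.3214) = 3.156×0.1479 = 0.4670 mol/dm³.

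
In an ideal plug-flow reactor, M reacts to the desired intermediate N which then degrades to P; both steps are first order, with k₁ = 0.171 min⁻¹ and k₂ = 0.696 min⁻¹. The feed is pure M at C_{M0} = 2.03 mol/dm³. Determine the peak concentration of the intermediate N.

Evaluating C_N at τ_opt = ln(k₂/k₁)/(k₂−k₁) gives C_{N,max}/C_{M0} = (k₁/k₂)^[k₂/(k₂−k₁)].
= (0.171/0.696)^(0.696/(0.696−0.171)) = (0.2457)^(1.326) = 0.1555.
C_{N,max} = 0.1555×2.03 = 0.316 mol/dm³.

0.316 mol/dm³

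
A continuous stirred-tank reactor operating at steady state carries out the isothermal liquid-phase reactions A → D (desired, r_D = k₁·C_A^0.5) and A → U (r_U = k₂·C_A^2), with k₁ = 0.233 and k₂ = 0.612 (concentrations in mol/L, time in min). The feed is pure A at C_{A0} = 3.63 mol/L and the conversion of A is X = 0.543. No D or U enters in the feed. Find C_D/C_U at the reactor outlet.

Exit C_A = C_{A0}(1−X) = 3.63×0.457 = 1.659 mol/L.
A CSTR operates uniformly at the exit composition, giving r_D = 0.3001 and r_U = 1.684 (each k·C_A^n at C_A = 1.659).
Overall selectivity = C_D/C_U = r_Dτ/(r_Uτ) = r_D/r_U = 0.178.

0.178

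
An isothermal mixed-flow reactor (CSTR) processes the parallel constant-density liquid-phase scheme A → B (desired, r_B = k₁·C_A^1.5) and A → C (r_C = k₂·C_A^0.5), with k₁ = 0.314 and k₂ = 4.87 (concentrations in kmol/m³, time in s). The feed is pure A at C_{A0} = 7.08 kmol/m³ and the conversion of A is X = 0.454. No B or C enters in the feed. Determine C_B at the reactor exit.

0.641 kmol/m³

Exit C_A = C_{A0}(1−X) = 7.08×0.546 = 3.866 kmol/m³.
In a CSTR the entire volume is at exit conditions, so r_B = 0.314×3.866^1.5 = 2.387 and r_C = 4.87×3.866^0.5 = 9.575.
Fraction of consumed A going to B: r_B/(r_B+r_C) = 0.1995.
C_B = 0.1995·C_{A0}·X = 0.1995×7.08×0.454 = 0.641 kmol/m³.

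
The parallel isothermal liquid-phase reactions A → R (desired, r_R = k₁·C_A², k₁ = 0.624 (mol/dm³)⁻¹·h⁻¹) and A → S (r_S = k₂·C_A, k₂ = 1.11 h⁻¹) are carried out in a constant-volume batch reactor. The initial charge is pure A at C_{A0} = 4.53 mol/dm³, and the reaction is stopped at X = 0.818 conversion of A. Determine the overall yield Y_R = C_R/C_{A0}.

0.470

C_A = C_{A0}(1−X) = 0.8245 mol/dm³.
Along a PFR/batch, dC_S/dC_A = −r_S/(r_R+r_S) = −k₂/(k₂+k₁·C_A).
Integrating from C_{A0} to C_A: C_S = (1.11/0.624)·ln[(1.11+0.624·4.53)/(1.11+0.624·0.824)] = 1.779·ln(3.937/1.624) = 1.575 mol/dm³.
Then C_R = (C_{A0}−C_A) − C_S = 3.706 − 1.575 = 2.131 mol/dm³.
Y_R = C_R/C_{A0} = 2.131/4.53 = 0.470.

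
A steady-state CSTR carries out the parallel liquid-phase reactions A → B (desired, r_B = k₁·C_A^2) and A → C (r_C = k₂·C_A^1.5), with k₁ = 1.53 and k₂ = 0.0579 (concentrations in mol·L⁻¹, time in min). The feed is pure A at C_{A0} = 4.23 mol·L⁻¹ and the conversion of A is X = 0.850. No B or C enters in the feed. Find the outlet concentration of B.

Exit C_A = C_{A0}(1−X) = 4.23×0.150 = 0.6345 mol·L⁻¹.
In a CSTR the entire volume is at exit conditions, so r_B = 1.53×0.6345^2 = 0.6160 and r_C = 0.0579×0.6345^1.5 = 0.02926.
Fraction of consumed A going to B: r_B/(r_B+r_C) = 0.9546.
C_B = 0.9546·C_{A0}·X = 0.9546×4.23×0.850 = 3.43 mol·L⁻¹.

3.43 mol·L⁻¹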